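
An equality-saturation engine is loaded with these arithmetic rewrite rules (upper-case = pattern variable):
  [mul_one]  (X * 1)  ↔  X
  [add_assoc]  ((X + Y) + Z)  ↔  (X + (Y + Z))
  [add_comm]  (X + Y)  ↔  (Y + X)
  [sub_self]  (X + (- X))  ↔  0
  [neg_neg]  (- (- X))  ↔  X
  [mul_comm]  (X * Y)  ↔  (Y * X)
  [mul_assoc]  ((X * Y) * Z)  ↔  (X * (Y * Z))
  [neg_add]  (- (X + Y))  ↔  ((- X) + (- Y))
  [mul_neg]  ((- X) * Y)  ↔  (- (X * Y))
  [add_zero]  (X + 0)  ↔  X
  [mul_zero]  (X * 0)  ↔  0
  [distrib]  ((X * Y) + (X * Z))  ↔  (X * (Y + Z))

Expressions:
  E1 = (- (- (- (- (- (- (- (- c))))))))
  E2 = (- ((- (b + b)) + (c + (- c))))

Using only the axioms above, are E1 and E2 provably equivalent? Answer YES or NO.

NO

Every axiom is a valid identity, so a rewrite proof would force E1 and E2 to agree under every assignment.
At b=0, c=1: E1 = 1 but E2 = 0; they differ, so no derivation exists.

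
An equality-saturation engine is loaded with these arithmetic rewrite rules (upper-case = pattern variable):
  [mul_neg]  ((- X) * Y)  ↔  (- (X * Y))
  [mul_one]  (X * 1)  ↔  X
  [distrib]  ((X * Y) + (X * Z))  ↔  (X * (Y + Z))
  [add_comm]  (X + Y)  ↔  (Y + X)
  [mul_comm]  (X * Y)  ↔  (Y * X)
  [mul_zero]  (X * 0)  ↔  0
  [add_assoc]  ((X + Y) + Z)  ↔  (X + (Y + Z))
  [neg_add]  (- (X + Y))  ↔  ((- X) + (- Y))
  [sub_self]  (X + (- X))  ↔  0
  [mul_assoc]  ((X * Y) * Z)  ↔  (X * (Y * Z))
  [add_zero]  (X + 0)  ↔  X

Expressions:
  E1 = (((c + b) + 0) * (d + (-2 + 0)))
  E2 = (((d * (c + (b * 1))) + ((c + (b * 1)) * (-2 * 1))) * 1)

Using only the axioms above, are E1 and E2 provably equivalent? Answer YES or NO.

1. [add_zero →] (-2 + 0)  →  -2;  E1 = (((c + b) + 0) * (d + -2))
2. [add_comm →] (d + -2)  →  (-2 + d);  E1 = (((c + b) + 0) * (-2 + d))
3. [add_zero →] ((c + b) + 0)  →  (c + b);  E1 = ((c + b) * (-2 + d))
4. [mul_one ←] b  →  (b * 1);  E1 = ((c + (b * 1)) * (-2 + d))
5. [distrib ←] ((c + (b * 1)) * (-2 + d))  →  (((c + (b * 1)) * -2) + ((c + (b * 1)) * d))
6. [mul_one ←] -2  →  (-2 * 1);  E1 = (((c + (b * 1)) * (-2 * 1)) + ((c + (b * 1)) * d))
7. [mul_comm →] ((c + (b * 1)) * d)  →  (d * (c + (b * 1)));  E1 = (((c + (b * 1)) * (-2 * 1)) + (d * (c + (b * 1))))
8. [add_comm →] (((c + (b * 1)) * (-2 * 1)) + (d * (c + (b * 1))))  →  ((d * (c + (b * 1))) + ((c + (b * 1)) * (-2 * 1)))
9. [mul_one ←] ((d * (c + (b * 1))) + ((c + (b * 1)) * (-2 * 1)))  →  (((d * (c + (b * 1))) + ((c + (b * 1)) * (-2 * 1))) * 1);  this is E2

YES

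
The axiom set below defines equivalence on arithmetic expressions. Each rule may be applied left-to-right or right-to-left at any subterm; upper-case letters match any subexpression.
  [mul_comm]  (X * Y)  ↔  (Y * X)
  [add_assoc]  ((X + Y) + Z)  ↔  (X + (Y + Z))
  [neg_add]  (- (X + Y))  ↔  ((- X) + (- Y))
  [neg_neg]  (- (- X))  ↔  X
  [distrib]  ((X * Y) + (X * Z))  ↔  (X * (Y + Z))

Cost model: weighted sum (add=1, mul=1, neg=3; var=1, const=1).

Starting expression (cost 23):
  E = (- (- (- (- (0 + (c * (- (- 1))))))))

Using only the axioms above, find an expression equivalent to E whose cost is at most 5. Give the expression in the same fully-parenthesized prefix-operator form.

(0 + (c * 1))   [cost 5]

1. [neg_neg →] (- (- (- (- (0 + (c * (- (- 1))))))))  →  (- (- (0 + (c * (- (- 1))))))
2. [neg_neg →] (- (- (0 + (c * (- (- 1))))))  →  (0 + (c * (- (- 1))))
3. [neg_neg →] (- (- 1))  →  1;  cost 5 ≤ 5, done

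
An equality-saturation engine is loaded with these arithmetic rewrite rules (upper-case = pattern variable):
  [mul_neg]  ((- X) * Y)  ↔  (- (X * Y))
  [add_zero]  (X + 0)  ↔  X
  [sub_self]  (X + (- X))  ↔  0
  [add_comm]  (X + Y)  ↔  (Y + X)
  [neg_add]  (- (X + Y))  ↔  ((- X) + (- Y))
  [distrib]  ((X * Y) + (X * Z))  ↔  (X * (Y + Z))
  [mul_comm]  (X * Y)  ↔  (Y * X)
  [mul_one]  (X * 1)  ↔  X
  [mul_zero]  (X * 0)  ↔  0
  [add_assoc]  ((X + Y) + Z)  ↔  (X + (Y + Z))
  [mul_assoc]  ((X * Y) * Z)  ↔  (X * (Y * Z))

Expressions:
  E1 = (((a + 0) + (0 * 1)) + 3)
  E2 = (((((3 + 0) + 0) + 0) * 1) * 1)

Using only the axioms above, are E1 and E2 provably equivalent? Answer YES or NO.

Every axiom is a valid identity, so a rewrite proof would force E1 and E2 to agree under every assignment.
At a=1: E1 = 4 but E2 = 3; they differ, so no derivation exists.

NO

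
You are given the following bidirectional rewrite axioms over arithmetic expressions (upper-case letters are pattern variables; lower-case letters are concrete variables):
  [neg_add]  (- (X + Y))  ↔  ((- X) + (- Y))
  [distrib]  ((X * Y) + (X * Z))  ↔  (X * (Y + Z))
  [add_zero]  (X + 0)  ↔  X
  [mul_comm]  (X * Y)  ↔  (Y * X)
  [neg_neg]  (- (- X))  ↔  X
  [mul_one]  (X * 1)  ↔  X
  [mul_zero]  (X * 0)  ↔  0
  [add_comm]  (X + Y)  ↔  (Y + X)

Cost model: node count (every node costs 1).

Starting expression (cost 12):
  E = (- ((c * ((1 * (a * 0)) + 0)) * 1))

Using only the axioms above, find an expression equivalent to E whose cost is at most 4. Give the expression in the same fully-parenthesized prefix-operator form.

step 1: mul_zero (→) rewrites (a * 0) into 0, now (- ((c * ((1 * 0) + 0)) * 1))
step 2: add_zero (→) rewrites ((1 * 0) + 0) into (1 * 0), now (- ((c * (1 * 0)) * 1))
step 3: mul_zero (→) rewrites (1 * 0) into 0, now (- ((c * 0) * 1))
step 4: mul_one (→) rewrites ((c * 0) * 1) into (c * 0), reaching cost 4 (bound 4)

(- (c * 0))   [cost 4]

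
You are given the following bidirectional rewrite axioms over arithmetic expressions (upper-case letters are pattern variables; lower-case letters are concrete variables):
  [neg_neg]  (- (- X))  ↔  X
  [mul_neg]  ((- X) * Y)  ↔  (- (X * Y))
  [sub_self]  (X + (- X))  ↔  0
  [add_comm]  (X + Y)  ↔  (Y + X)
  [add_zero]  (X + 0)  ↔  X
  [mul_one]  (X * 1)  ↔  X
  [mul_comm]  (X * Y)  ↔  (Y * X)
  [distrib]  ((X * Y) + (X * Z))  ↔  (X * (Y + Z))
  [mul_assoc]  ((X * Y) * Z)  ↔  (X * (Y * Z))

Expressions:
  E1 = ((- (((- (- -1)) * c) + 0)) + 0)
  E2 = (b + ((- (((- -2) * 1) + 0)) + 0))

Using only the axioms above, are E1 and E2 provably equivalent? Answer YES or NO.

NO

Every axiom is a valid identity, so a rewrite proof would force E1 and E2 to agree under every assignment.
At b=0, c=0: E1 = 0 but E2 = -2; they differ, so no derivation exists.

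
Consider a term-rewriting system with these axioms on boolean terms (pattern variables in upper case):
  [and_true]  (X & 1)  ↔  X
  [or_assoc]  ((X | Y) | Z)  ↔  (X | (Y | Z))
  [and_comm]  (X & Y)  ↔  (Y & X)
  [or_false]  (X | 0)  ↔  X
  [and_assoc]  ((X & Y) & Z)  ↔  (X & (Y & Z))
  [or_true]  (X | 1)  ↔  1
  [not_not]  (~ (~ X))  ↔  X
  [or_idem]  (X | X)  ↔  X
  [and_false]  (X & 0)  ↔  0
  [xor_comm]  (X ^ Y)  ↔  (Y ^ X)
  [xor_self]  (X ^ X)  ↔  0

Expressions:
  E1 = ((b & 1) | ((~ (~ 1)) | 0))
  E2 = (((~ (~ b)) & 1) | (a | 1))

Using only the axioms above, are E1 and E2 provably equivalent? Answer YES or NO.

1. [and_true →] (b & 1)  →  b;  E1 = (b | ((~ (~ 1)) | 0))
2. [or_false →] ((~ (~ 1)) | 0)  →  (~ (~ 1));  E1 = (b | (~ (~ 1)))
3. [not_not →] (~ (~ 1))  →  1;  E1 = (b | 1)
4. [or_true ←] 1  →  (a | 1);  E1 = (b | (a | 1))
5. [and_true ←] b  →  (b & 1);  E1 = ((b & 1) | (a | 1))
6. [not_not ←] b  →  (~ (~ b));  this is E2

YES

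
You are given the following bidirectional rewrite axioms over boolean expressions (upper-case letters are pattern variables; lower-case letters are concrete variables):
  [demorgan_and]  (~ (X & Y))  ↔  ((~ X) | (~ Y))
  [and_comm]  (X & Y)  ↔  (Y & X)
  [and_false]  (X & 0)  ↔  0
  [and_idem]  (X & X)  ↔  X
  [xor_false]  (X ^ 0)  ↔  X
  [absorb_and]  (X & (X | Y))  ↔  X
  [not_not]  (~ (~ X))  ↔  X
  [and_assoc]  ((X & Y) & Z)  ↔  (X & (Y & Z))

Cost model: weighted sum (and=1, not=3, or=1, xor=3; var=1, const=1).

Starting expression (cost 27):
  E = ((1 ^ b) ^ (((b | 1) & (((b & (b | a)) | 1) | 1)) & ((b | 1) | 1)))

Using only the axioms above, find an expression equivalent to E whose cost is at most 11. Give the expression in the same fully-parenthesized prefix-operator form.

(1) (b & (b | a))  =[absorb_and →]=  b    ⊢ ((1 ^ b) ^ (((b | 1) & ((b | 1) | 1)) & ((b | 1) | 1)))
(2) ((b | 1) & ((b | 1) | 1))  =[absorb_and →]=  (b | 1)    ⊢ ((1 ^ b) ^ ((b | 1) & ((b | 1) | 1)))
(3) ((b | 1) & ((b | 1) | 1))  =[absorb_and →]=  (b | 1)    ⊢ cost 11, within 11

((1 ^ b) ^ (b | 1))   [cost 11]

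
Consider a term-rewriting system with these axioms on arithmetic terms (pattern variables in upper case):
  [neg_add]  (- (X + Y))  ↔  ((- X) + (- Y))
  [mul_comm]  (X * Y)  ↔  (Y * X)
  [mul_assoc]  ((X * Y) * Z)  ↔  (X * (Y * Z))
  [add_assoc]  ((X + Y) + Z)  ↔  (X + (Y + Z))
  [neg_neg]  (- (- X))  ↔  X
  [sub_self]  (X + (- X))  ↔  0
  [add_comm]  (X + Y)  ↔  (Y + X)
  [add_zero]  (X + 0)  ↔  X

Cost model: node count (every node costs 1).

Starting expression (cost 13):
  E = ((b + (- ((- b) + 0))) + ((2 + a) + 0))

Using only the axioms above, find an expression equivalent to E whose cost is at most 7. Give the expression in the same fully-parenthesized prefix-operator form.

((b + b) + (2 + a))   [cost 7]

(1) ((- b) + 0)  =[add_zero →]=  (- b)    ⊢ ((b + (- (- b))) + ((2 + a) + 0))
(2) ((2 + a) + 0)  =[add_zero →]=  (2 + a)    ⊢ ((b + (- (- b))) + (2 + a))
(3) (- (- b))  =[neg_neg →]=  b    ⊢ cost 7, within 7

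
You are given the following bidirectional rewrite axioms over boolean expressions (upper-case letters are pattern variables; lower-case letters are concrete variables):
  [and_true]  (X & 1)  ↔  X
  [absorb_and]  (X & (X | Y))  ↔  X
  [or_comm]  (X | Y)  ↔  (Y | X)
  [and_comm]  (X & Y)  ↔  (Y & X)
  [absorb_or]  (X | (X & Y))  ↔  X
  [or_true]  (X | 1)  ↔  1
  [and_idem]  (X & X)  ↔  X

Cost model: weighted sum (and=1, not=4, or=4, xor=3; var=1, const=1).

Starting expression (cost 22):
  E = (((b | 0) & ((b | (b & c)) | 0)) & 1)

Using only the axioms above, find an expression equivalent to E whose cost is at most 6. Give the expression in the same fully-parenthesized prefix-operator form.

(b | 0)   [cost 6]

(1) (((b | 0) & ((b | (b & c)) | 0)) & 1)  =[and_true →]=  ((b | 0) & ((b | (b & c)) | 0))
(2) (b | (b & c))  =[absorb_or →]=  b    ⊢ ((b | 0) & (b | 0))
(3) ((b | 0) & (b | 0))  =[and_idem →]=  (b | 0)    ⊢ cost 6, within 6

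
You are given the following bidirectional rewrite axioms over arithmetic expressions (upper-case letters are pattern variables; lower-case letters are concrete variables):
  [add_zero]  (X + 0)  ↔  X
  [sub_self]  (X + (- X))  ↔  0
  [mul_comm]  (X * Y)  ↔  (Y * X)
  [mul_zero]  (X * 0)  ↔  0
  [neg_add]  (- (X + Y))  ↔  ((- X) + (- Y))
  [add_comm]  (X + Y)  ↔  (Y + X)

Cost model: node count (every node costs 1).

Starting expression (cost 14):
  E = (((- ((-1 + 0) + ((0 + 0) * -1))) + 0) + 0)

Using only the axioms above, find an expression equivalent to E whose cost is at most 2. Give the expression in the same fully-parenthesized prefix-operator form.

(- -1)   [cost 2]

(1) (0 + 0)  =[add_zero →]=  0    ⊢ (((- ((-1 + 0) + (0 * -1))) + 0) + 0)
(2) ((- ((-1 + 0) + (0 * -1))) + 0)  =[add_zero →]=  (- ((-1 + 0) + (0 * -1)))    ⊢ ((- ((-1 + 0) + (0 * -1))) + 0)
(3) (-1 + 0)  =[add_zero →]=  -1    ⊢ ((- (-1 + (0 * -1))) + 0)
(4) (0 * -1)  =[mul_comm →]=  (-1 * 0)    ⊢ ((- (-1 + (-1 * 0))) + 0)
(5) (-1 * 0)  =[mul_zero →]=  0    ⊢ ((- (-1 + 0)) + 0)
(6) (-1 + 0)  =[add_zero →]=  -1    ⊢ ((- -1) + 0)
(7) ((- -1) + 0)  =[add_zero →]=  (- -1)    ⊢ cost 2, within 2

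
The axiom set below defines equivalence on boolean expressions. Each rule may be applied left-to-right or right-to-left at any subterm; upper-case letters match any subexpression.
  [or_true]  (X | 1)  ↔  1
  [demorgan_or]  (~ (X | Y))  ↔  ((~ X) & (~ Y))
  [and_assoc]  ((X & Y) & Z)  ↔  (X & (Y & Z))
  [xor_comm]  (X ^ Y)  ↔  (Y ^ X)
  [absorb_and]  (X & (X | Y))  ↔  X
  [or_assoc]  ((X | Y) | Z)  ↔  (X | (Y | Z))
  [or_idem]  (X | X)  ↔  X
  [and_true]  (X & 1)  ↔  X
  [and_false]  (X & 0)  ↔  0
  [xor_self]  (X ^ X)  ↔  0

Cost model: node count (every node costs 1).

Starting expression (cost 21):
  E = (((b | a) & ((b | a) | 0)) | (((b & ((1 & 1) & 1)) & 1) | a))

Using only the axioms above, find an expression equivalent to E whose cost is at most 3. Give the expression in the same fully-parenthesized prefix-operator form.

(b | a)   [cost 3]

step 1: and_true (→) rewrites ((1 & 1) & 1) into (1 & 1), now (((b | a) & ((b | a) | 0)) | (((b & (1 & 1)) & 1) | a))
step 2: absorb_and (→) rewrites ((b | a) & ((b | a) | 0)) into (b | a), now ((b | a) | (((b & (1 & 1)) & 1) | a))
step 3: and_true (→) rewrites (1 & 1) into 1, now ((b | a) | (((b & 1) & 1) | a))
step 4: and_true (→) rewrites (b & 1) into b, now ((b | a) | ((b & 1) | a))
step 5: and_true (→) rewrites (b & 1) into b, now ((b | a) | (b | a))
step 6: or_idem (→) rewrites ((b | a) | (b | a)) into (b | a), reaching cost 3 (bound 3)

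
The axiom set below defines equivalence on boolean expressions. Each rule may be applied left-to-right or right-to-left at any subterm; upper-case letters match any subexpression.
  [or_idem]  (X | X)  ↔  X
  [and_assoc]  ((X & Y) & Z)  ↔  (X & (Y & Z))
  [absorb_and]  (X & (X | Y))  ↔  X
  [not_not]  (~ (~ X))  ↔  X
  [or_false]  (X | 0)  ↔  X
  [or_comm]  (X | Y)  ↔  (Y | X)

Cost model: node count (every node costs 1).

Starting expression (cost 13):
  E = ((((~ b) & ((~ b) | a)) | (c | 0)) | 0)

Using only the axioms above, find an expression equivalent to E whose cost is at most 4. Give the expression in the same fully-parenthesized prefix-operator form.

step 1: or_false (→) rewrites (c | 0) into c, now ((((~ b) & ((~ b) | a)) | c) | 0)
step 2: absorb_and (→) rewrites ((~ b) & ((~ b) | a)) into (~ b), now (((~ b) | c) | 0)
step 3: or_false (→) rewrites (((~ b) | c) | 0) into ((~ b) | c), reaching cost 4 (bound 4)

((~ b) | c)   [cost 4]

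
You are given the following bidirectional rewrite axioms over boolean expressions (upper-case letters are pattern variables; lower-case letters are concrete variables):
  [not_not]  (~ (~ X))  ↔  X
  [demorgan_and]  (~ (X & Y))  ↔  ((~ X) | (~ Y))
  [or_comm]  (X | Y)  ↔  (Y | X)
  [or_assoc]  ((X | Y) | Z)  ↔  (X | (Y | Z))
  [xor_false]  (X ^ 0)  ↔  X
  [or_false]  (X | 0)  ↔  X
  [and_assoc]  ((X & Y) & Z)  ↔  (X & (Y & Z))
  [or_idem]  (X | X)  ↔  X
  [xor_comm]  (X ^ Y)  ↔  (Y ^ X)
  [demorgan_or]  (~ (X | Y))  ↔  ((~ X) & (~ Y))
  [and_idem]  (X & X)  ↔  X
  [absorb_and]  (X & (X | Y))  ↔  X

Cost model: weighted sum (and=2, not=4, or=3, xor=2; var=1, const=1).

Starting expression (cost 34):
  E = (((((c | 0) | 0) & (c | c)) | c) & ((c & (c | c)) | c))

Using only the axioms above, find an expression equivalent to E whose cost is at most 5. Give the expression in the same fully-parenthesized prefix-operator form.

(1) (c | 0)  =[or_false →]=  c    ⊢ ((((c | 0) & (c | c)) | c) & ((c & (c | c)) | c))
(2) (c | 0)  =[or_false →]=  c    ⊢ (((c & (c | c)) | c) & ((c & (c | c)) | c))
(3) (((c & (c | c)) | c) & ((c & (c | c)) | c))  =[and_idem →]=  ((c & (c | c)) | c)
(4) (c & (c | c))  =[absorb_and →]=  c    ⊢ cost 5, within 5

(c | c)   [cost 5]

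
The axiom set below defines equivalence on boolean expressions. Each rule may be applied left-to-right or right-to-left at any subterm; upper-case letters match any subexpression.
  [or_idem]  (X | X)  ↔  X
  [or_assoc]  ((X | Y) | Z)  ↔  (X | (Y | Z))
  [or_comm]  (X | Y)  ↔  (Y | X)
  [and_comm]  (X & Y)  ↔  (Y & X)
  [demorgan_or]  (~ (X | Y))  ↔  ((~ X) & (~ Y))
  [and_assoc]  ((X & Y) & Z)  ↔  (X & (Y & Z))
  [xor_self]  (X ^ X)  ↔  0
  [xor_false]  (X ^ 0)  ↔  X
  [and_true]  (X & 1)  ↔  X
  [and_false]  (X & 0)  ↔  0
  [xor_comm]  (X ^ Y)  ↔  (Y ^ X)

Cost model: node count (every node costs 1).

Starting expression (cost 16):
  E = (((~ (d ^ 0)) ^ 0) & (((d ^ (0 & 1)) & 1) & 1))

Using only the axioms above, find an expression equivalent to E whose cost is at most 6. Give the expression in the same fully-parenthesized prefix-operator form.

((~ d) & (d & 1))   [cost 6]

(1) (((d ^ (0 & 1)) & 1) & 1)  =[and_true →]=  ((d ^ (0 & 1)) & 1)    ⊢ (((~ (d ^ 0)) ^ 0) & ((d ^ (0 & 1)) & 1))
(2) (d ^ 0)  =[xor_false →]=  d    ⊢ (((~ d) ^ 0) & ((d ^ (0 & 1)) & 1))
(3) (0 & 1)  =[and_true →]=  0    ⊢ (((~ d) ^ 0) & ((d ^ 0) & 1))
(4) (d ^ 0)  =[xor_false →]=  d    ⊢ (((~ d) ^ 0) & (d & 1))
(5) ((~ d) ^ 0)  =[xor_false →]=  (~ d)    ⊢ cost 6, within 6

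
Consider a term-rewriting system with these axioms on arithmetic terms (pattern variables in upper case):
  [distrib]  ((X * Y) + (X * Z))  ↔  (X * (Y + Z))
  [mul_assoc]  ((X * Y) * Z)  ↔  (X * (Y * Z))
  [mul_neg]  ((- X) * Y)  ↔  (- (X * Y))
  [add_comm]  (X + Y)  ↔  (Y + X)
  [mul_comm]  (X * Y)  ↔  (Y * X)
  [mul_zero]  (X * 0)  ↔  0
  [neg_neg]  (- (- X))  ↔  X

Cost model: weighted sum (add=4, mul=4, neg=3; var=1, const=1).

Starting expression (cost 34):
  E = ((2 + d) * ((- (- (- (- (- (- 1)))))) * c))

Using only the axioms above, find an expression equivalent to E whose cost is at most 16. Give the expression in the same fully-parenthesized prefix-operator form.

step 1: neg_neg (→) rewrites (- (- (- (- (- (- 1)))))) into (- (- (- (- 1)))), now ((2 + d) * ((- (- (- (- 1)))) * c))
step 2: neg_neg (→) rewrites (- (- (- (- 1)))) into (- (- 1)), now ((2 + d) * ((- (- 1)) * c))
step 3: neg_neg (→) rewrites (- (- 1)) into 1, reaching cost 16 (bound 16)

((2 + d) * (1 * c))   [cost 16]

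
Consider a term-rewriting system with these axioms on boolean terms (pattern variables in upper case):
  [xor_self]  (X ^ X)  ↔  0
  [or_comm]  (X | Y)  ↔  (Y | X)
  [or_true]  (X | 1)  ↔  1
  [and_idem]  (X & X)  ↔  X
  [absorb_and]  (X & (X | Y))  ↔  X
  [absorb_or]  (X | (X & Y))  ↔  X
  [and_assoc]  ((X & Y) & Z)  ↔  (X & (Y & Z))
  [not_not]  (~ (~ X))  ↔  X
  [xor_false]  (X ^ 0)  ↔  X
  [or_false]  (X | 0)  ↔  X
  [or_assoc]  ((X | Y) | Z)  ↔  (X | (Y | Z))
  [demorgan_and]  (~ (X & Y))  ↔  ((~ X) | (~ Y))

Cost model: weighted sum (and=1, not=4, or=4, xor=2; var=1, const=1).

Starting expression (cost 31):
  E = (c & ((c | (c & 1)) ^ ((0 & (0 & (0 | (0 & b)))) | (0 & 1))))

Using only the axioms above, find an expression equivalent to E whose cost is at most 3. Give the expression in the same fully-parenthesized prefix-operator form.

(c & c)   [cost 3]

(1) (0 | (0 & b))  =[absorb_or →]=  0    ⊢ (c & ((c | (c & 1)) ^ ((0 & (0 & 0)) | (0 & 1))))
(2) (c | (c & 1))  =[absorb_or →]=  c    ⊢ (c & (c ^ ((0 & (0 & 0)) | (0 & 1))))
(3) (0 & 0)  =[and_idem →]=  0    ⊢ (c & (c ^ ((0 & 0) | (0 & 1))))
(4) (0 & 0)  =[and_idem →]=  0    ⊢ (c & (c ^ (0 | (0 & 1))))
(5) (0 | (0 & 1))  =[absorb_or →]=  0    ⊢ (c & (c ^ 0))
(6) (c ^ 0)  =[xor_false →]=  c    ⊢ cost 3, within 3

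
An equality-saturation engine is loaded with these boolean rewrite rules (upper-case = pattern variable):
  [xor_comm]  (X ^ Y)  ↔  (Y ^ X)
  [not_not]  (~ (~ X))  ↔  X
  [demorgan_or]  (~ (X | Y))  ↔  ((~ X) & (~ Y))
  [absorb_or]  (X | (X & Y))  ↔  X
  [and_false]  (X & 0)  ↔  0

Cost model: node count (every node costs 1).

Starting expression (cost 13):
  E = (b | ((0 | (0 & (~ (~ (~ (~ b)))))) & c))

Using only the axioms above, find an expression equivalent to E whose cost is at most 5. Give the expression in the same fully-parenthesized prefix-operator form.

(b | (0 & c))   [cost 5]

1. [not_not →] (~ (~ b))  →  b;  E = (b | ((0 | (0 & (~ (~ b)))) & c))
2. [not_not →] (~ (~ b))  →  b;  E = (b | ((0 | (0 & b)) & c))
3. [absorb_or →] (0 | (0 & b))  →  0;  cost 5 ≤ 5, done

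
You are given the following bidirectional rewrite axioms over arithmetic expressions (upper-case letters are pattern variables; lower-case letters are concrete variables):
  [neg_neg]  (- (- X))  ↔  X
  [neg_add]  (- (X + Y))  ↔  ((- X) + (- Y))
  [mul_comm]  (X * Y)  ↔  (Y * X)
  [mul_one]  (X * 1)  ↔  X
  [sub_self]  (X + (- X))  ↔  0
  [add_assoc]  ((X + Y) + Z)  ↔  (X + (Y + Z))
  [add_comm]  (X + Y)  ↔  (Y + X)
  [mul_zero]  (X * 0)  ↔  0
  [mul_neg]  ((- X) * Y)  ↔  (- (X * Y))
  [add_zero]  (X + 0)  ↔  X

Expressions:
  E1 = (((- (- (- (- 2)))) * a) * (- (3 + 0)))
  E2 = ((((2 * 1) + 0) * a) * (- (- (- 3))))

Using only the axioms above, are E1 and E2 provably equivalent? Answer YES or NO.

1. [add_zero →] (3 + 0)  →  3;  E1 = (((- (- (- (- 2)))) * a) * (- 3))
2. [neg_neg →] (- (- 2))  →  2;  E1 = (((- (- 2)) * a) * (- 3))
3. [neg_neg →] (- (- 2))  →  2;  E1 = ((2 * a) * (- 3))
4. [add_zero ←] 2  →  (2 + 0);  E1 = (((2 + 0) * a) * (- 3))
5. [neg_neg ←] (- 3)  →  (- (- (- 3)));  E1 = (((2 + 0) * a) * (- (- (- 3))))
6. [mul_one ←] 2  →  (2 * 1);  this is E2

YES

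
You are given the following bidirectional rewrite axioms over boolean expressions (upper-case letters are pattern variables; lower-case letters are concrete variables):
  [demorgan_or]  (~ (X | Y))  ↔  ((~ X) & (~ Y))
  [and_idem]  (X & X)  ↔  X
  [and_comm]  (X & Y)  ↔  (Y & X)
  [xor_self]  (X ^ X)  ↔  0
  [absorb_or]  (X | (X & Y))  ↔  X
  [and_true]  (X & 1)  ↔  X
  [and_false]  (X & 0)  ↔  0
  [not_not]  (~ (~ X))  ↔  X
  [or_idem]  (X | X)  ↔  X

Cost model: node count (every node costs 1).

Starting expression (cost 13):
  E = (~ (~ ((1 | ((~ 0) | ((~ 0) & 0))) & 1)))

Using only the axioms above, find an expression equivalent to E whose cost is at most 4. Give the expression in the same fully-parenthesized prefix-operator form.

(1 | (~ 0))   [cost 4]

step 1: absorb_or (→) rewrites ((~ 0) | ((~ 0) & 0)) into (~ 0), now (~ (~ ((1 | (~ 0)) & 1)))
step 2: not_not (→) rewrites (~ (~ ((1 | (~ 0)) & 1))) into ((1 | (~ 0)) & 1)
step 3: and_true (→) rewrites ((1 | (~ 0)) & 1) into (1 | (~ 0)), reaching cost 4 (bound 4)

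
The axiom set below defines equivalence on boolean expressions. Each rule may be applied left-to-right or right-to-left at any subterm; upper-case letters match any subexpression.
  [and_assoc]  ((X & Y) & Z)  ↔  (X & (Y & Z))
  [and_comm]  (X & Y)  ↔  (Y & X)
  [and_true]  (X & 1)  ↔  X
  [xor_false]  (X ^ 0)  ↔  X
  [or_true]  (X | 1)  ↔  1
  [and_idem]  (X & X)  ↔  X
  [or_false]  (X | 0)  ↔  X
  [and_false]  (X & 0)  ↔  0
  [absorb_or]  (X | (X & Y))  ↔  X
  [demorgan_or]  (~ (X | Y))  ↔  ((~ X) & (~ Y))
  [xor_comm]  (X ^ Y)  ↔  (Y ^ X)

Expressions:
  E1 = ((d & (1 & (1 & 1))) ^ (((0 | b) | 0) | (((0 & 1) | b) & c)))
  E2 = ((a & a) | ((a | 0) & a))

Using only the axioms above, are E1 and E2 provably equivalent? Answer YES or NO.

NO

All listed rules preserve value, hence provable equivalence implies equal values everywhere; look for a separating assignment.
a=0, b=0, c=0, d=1 gives E1 ↦ 1, E2 ↦ 0; values differ ⇒ not provably equivalent.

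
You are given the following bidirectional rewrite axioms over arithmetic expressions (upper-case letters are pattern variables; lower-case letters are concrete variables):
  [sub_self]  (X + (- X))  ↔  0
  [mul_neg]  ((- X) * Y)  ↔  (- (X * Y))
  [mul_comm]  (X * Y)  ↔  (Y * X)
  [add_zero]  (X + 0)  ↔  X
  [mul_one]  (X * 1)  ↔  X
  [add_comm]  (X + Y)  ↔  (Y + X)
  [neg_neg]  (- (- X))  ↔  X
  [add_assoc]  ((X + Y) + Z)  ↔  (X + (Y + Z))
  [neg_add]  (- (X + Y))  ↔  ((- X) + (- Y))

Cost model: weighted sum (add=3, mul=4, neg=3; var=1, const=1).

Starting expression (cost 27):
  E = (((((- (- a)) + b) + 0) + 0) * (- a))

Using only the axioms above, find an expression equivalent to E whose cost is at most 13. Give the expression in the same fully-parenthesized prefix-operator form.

((a + b) * (- a))   [cost 13]

(1) ((((- (- a)) + b) + 0) + 0)  =[add_zero →]=  (((- (- a)) + b) + 0)    ⊢ ((((- (- a)) + b) + 0) * (- a))
(2) (- (- a))  =[neg_neg →]=  a    ⊢ (((a + b) + 0) * (- a))
(3) ((a + b) + 0)  =[add_zero →]=  (a + b)    ⊢ cost 13, within 13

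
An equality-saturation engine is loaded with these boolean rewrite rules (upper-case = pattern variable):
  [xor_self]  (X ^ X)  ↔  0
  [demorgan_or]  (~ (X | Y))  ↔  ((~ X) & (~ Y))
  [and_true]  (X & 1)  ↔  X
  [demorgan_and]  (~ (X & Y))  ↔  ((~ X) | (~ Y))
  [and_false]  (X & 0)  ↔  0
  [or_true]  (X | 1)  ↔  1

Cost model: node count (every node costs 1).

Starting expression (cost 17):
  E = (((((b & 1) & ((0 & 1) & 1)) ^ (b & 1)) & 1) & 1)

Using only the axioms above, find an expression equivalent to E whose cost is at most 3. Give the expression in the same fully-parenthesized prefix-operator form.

(0 ^ b)   [cost 3]

step 1: and_true (→) rewrites ((((b & 1) & ((0 & 1) & 1)) ^ (b & 1)) & 1) into (((b & 1) & ((0 & 1) & 1)) ^ (b & 1)), now ((((b & 1) & ((0 & 1) & 1)) ^ (b & 1)) & 1)
step 2: and_true (→) rewrites ((0 & 1) & 1) into (0 & 1), now ((((b & 1) & (0 & 1)) ^ (b & 1)) & 1)
step 3: and_true (→) rewrites ((((b & 1) & (0 & 1)) ^ (b & 1)) & 1) into (((b & 1) & (0 & 1)) ^ (b & 1))
step 4: and_true (→) rewrites (0 & 1) into 0, now (((b & 1) & 0) ^ (b & 1))
step 5: and_true (→) rewrites (b & 1) into b, now ((b & 0) ^ (b & 1))
step 6: and_true (→) rewrites (b & 1) into b, now ((b & 0) ^ b)
step 7: and_false (→) rewrites (b & 0) into 0, reaching cost 3 (bound 3)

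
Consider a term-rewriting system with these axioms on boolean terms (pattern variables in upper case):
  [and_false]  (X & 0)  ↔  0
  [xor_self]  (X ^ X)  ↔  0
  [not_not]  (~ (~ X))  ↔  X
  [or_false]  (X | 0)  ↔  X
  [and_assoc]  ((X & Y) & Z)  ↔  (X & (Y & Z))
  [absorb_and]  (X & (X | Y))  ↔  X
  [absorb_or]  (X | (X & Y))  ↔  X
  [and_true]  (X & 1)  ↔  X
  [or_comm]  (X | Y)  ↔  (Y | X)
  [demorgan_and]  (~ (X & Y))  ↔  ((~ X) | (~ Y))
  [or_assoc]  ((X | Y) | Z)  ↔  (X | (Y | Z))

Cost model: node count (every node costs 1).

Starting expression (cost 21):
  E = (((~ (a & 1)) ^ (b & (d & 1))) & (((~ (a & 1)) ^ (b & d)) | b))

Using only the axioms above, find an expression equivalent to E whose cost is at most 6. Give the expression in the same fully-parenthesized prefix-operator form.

((~ a) ^ (b & d))   [cost 6]

(1) (d & 1)  =[and_true →]=  d    ⊢ (((~ (a & 1)) ^ (b & d)) & (((~ (a & 1)) ^ (b & d)) | b))
(2) (((~ (a & 1)) ^ (b & d)) & (((~ (a & 1)) ^ (b & d)) | b))  =[absorb_and →]=  ((~ (a & 1)) ^ (b & d))
(3) (a & 1)  =[and_true →]=  a    ⊢ cost 6, within 6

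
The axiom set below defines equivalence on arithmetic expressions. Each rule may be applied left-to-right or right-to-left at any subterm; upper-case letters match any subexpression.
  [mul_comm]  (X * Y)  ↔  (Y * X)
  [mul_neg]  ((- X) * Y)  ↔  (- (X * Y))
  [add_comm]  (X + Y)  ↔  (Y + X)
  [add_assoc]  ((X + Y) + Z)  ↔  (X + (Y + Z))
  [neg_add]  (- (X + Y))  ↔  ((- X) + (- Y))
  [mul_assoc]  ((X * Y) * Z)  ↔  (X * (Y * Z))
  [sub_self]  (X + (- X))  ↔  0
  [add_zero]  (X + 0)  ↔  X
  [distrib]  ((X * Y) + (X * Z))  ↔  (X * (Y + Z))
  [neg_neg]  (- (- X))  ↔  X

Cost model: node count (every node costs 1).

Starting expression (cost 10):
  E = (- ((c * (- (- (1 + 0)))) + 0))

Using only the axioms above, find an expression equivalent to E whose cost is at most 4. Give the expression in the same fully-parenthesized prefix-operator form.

1. [add_zero →] ((c * (- (- (1 + 0)))) + 0)  →  (c * (- (- (1 + 0))));  E = (- (c * (- (- (1 + 0)))))
2. [neg_neg →] (- (- (1 + 0)))  →  (1 + 0);  E = (- (c * (1 + 0)))
3. [add_zero →] (1 + 0)  →  1;  cost 4 ≤ 4, done

(- (c * 1))   [cost 4]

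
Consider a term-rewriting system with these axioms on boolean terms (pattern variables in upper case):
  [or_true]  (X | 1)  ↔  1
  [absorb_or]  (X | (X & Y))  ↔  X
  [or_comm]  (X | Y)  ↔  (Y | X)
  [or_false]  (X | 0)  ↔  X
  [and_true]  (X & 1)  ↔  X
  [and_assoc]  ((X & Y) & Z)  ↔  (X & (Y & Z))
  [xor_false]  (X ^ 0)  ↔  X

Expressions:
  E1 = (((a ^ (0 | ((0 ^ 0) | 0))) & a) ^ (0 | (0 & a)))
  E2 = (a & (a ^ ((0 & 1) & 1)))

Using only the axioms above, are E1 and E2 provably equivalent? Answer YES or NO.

step 1: or_false (→) rewrites ((0 ^ 0) | 0) into (0 ^ 0), now (((a ^ (0 | (0 ^ 0))) & a) ^ (0 | (0 & a)))
step 2: absorb_or (→) rewrites (0 | (0 & a)) into 0, now (((a ^ (0 | (0 ^ 0))) & a) ^ 0)
step 3: xor_false (→) rewrites (((a ^ (0 | (0 ^ 0))) & a) ^ 0) into ((a ^ (0 | (0 ^ 0))) & a)
step 4: xor_false (→) rewrites (0 ^ 0) into 0, now ((a ^ (0 | 0)) & a)
step 5: or_false (→) rewrites (0 | 0) into 0, now ((a ^ 0) & a)
step 6: xor_false (→) rewrites (a ^ 0) into a, now (a & a)
step 7: xor_false (←) rewrites a into (a ^ 0), now (a & (a ^ 0))
step 8: and_true (←) rewrites 0 into (0 & 1), now (a & (a ^ (0 & 1)))
step 9: and_true (←) rewrites 0 into (0 & 1), which is E2

YES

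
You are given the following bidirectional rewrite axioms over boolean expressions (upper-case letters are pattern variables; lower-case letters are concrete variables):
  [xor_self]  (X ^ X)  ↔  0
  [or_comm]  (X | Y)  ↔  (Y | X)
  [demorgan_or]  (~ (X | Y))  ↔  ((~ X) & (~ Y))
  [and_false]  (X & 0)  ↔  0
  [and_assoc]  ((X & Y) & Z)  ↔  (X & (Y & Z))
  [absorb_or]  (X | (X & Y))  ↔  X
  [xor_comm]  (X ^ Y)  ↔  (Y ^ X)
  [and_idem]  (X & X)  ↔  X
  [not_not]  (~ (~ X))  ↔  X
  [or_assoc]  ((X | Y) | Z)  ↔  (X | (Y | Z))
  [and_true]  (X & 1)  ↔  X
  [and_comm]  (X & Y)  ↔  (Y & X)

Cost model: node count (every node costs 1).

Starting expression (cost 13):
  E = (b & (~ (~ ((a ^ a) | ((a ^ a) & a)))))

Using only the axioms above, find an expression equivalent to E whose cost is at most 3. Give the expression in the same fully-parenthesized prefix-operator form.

(b & 0)   [cost 3]

(1) ((a ^ a) | ((a ^ a) & a))  =[absorb_or →]=  (a ^ a)    ⊢ (b & (~ (~ (a ^ a))))
(2) (~ (~ (a ^ a)))  =[not_not →]=  (a ^ a)    ⊢ (b & (a ^ a))
(3) (a ^ a)  =[xor_self →]=  0    ⊢ cost 3, within 3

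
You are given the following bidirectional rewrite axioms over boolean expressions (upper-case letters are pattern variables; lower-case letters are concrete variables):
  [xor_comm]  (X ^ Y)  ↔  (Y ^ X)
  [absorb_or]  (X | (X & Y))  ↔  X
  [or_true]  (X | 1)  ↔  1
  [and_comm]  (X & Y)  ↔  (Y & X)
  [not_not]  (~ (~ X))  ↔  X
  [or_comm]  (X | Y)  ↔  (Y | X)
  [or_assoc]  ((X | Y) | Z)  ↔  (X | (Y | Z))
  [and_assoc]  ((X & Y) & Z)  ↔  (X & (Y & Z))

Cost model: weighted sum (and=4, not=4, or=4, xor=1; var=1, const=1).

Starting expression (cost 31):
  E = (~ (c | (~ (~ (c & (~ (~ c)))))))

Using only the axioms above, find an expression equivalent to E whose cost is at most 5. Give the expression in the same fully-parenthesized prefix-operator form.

(~ c)   [cost 5]

1. [not_not →] (~ (~ (c & (~ (~ c)))))  →  (c & (~ (~ c)));  E = (~ (c | (c & (~ (~ c)))))
2. [not_not →] (~ (~ c))  →  c;  E = (~ (c | (c & c)))
3. [absorb_or →] (c | (c & c))  →  c;  cost 5 ≤ 5, done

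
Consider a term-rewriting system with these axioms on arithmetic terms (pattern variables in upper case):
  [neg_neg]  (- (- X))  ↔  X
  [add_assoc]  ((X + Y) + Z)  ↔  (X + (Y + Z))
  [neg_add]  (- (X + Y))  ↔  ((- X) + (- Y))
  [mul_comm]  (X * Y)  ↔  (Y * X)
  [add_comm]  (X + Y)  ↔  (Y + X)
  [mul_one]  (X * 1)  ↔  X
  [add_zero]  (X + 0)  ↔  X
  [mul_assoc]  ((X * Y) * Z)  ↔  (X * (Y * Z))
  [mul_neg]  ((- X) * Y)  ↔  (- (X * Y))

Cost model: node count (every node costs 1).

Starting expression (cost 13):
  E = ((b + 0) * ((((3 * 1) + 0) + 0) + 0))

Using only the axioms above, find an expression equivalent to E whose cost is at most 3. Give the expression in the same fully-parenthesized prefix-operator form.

1. [mul_one →] (3 * 1)  →  3;  E = ((b + 0) * (((3 + 0) + 0) + 0))
2. [add_zero →] (((3 + 0) + 0) + 0)  →  ((3 + 0) + 0);  E = ((b + 0) * ((3 + 0) + 0))
3. [add_zero →] (b + 0)  →  b;  E = (b * ((3 + 0) + 0))
4. [add_zero →] ((3 + 0) + 0)  →  (3 + 0);  E = (b * (3 + 0))
5. [add_zero →] (3 + 0)  →  3;  cost 3 ≤ 3, done

(b * 3)   [cost 3]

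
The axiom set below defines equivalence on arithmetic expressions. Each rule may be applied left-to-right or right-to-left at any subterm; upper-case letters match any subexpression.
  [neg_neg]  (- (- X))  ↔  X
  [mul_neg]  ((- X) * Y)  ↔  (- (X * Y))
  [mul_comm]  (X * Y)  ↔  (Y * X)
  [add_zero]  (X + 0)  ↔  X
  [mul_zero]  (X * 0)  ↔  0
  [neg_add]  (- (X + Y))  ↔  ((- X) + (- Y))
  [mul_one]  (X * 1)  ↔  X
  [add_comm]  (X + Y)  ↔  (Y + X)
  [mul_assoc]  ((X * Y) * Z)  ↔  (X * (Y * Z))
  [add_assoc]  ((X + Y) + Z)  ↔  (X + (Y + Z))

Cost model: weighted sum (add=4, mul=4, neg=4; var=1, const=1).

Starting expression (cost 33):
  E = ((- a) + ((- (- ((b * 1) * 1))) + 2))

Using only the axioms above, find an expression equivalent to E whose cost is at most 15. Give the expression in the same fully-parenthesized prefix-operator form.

((- a) + (b + 2))   [cost 15]

step 1: mul_one (→) rewrites ((b * 1) * 1) into (b * 1), now ((- a) + ((- (- (b * 1))) + 2))
step 2: mul_one (→) rewrites (b * 1) into b, now ((- a) + ((- (- b)) + 2))
step 3: neg_neg (→) rewrites (- (- b)) into b, reaching cost 15 (bound 15)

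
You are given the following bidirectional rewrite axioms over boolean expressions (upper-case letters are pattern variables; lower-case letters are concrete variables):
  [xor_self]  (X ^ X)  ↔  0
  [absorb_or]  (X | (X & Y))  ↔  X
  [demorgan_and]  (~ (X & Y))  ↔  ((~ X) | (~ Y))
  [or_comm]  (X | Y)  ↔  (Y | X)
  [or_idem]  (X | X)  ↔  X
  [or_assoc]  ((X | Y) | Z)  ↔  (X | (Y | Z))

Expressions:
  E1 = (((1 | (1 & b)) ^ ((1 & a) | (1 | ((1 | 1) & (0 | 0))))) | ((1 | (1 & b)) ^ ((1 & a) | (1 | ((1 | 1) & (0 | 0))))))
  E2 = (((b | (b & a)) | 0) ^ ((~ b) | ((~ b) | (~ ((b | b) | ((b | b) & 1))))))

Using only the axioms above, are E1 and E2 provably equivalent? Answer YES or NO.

NO

Every axiom is a valid identity, so a rewrite proof would force E1 and E2 to agree under every assignment.
At a=0, b=0: E1 = 0 but E2 = 1; they differ, so no derivation exists.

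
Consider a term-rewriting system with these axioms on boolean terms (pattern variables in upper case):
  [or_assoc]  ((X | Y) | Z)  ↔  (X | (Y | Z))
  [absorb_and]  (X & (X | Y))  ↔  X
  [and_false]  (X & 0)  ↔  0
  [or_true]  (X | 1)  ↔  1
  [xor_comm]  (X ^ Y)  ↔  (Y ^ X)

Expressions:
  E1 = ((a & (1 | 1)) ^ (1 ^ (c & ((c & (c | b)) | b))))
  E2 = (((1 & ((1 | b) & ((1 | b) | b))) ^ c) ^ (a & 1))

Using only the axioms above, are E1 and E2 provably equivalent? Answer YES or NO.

YES

1. [absorb_and →] (c & (c | b))  →  c;  E1 = ((a & (1 | 1)) ^ (1 ^ (c & (c | b))))
2. [or_true →] (1 | 1)  →  1;  E1 = ((a & 1) ^ (1 ^ (c & (c | b))))
3. [absorb_and →] (c & (c | b))  →  c;  E1 = ((a & 1) ^ (1 ^ c))
4. [xor_comm →] ((a & 1) ^ (1 ^ c))  →  ((1 ^ c) ^ (a & 1))
5. [absorb_and ←] 1  →  (1 & (1 | b));  E1 = (((1 & (1 | b)) ^ c) ^ (a & 1))
6. [absorb_and ←] (1 | b)  →  ((1 | b) & ((1 | b) | b));  this is E2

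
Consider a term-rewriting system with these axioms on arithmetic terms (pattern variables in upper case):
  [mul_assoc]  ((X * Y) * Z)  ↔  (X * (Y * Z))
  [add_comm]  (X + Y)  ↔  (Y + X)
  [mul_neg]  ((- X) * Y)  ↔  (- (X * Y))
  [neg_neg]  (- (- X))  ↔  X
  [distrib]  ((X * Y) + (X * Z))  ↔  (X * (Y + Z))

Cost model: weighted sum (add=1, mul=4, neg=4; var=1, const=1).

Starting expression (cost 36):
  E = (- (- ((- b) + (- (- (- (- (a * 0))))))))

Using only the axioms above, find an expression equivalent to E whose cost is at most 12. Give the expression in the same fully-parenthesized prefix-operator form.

((- b) + (a * 0))   [cost 12]

step 1: neg_neg (→) rewrites (- (- (a * 0))) into (a * 0), now (- (- ((- b) + (- (- (a * 0))))))
step 2: neg_neg (→) rewrites (- (- (a * 0))) into (a * 0), now (- (- ((- b) + (a * 0))))
step 3: neg_neg (→) rewrites (- (- ((- b) + (a * 0)))) into ((- b) + (a * 0)), reaching cost 12 (bound 12)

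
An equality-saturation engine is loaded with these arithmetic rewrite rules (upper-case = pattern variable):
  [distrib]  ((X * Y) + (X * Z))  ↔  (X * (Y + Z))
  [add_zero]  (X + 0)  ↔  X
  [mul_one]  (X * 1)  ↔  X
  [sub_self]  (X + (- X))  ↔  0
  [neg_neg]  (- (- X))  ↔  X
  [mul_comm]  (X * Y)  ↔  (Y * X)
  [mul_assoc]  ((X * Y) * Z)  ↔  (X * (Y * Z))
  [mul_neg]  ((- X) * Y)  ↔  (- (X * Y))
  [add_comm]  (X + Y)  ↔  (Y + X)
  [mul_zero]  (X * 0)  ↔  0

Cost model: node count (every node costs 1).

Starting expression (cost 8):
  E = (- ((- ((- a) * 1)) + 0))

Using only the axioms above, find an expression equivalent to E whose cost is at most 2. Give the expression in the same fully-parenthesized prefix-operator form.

1. [mul_one →] ((- a) * 1)  →  (- a);  E = (- ((- (- a)) + 0))
2. [add_zero →] ((- (- a)) + 0)  →  (- (- a));  E = (- (- (- a)))
3. [neg_neg →] (- (- a))  →  a;  cost 2 ≤ 2, done

(- a)   [cost 2]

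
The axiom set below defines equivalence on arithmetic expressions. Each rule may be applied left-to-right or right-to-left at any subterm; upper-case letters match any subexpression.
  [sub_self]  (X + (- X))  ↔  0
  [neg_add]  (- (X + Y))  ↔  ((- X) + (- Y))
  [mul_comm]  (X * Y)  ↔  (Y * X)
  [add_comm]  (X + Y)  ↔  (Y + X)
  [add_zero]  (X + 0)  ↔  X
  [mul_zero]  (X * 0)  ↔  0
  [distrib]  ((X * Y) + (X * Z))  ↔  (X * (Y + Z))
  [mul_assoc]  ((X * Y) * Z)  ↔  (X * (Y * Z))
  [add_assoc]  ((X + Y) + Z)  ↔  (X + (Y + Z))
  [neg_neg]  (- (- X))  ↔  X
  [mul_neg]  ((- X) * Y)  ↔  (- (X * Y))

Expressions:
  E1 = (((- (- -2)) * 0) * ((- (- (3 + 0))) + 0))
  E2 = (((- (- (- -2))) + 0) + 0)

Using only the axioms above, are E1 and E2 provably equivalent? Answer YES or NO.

NO

Every axiom is a valid identity, so a rewrite proof would force E1 and E2 to agree under every assignment.
At the empty assignment (no variables occur): E1 = 0 but E2 = 2; they differ, so no derivation exists.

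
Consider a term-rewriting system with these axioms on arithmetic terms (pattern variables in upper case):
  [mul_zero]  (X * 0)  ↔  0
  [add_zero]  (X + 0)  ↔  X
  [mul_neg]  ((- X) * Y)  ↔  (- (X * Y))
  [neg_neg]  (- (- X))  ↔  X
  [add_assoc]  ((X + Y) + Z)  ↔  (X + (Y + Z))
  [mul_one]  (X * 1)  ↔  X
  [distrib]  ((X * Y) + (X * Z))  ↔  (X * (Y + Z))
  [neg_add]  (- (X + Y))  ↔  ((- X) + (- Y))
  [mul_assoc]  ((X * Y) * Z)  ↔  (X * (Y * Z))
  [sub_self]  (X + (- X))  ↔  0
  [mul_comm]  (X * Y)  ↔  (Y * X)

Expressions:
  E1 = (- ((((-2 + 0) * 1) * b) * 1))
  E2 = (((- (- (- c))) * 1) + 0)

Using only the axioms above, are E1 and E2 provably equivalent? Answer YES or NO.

The axioms are sound identities: if E1 ↔* E2 then E1 and E2 evaluate identically under any assignment.
Under b=0, c=1: E1 evaluates to 0, E2 to -1. Distinct ⇒ no rewrite sequence connects them.

NO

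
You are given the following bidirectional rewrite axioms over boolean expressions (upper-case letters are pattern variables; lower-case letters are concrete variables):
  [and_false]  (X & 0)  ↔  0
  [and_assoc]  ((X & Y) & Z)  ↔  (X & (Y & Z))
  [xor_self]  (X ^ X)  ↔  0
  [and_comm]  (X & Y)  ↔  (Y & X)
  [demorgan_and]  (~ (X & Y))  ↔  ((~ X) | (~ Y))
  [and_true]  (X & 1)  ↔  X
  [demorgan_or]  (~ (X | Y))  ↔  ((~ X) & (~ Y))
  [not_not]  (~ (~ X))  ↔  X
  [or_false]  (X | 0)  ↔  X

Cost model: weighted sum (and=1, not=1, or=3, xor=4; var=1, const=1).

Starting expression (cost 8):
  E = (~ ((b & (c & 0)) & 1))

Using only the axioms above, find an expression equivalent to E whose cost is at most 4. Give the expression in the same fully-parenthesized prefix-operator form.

(1) ((b & (c & 0)) & 1)  =[and_assoc →]=  (b & ((c & 0) & 1))    ⊢ (~ (b & ((c & 0) & 1)))
(2) ((c & 0) & 1)  =[and_true →]=  (c & 0)    ⊢ (~ (b & (c & 0)))
(3) (c & 0)  =[and_false →]=  0    ⊢ cost 4, within 4

(~ (b & 0))   [cost 4]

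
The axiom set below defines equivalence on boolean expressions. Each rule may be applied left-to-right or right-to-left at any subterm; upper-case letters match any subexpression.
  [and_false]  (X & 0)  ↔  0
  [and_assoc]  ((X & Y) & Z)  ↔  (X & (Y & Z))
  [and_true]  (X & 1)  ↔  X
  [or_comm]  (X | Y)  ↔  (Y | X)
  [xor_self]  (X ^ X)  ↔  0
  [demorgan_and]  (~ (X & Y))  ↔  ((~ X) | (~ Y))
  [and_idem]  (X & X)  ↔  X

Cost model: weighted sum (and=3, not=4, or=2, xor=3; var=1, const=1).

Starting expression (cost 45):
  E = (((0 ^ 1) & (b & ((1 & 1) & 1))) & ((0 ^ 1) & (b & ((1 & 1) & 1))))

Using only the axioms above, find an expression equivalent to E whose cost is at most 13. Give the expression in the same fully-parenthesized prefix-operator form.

((0 ^ 1) & (b & 1))   [cost 13]

step 1: and_idem (→) rewrites (((0 ^ 1) & (b & ((1 & 1) & 1))) & ((0 ^ 1) & (b & ((1 & 1) & 1)))) into ((0 ^ 1) & (b & ((1 & 1) & 1)))
step 2: and_true (→) rewrites ((1 & 1) & 1) into (1 & 1), now ((0 ^ 1) & (b & (1 & 1)))
step 3: and_idem (→) rewrites (1 & 1) into 1, reaching cost 13 (bound 13)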